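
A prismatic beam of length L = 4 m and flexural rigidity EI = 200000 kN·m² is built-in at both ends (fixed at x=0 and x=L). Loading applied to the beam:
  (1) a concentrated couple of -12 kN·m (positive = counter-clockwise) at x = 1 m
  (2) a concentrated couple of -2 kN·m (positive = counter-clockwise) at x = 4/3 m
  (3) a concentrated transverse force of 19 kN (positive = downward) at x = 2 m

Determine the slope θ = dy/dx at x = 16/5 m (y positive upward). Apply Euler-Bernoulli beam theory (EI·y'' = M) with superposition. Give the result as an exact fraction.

Load 1 — applied couple M₀=-12 kN·m at a=1 m (b=L-a=3):
  θ_1 = (R_Ax²/2 - M_Ax - M₀(x-a))/EI  [x>a] with R_A=-27/8, M_A=9/4 = ((-27/8)·(16/5)²/2 - (9/4)·(16/5) - (-12)·((16/5)-1))/200000 = 3/312500 rad
Load 2 — applied couple M₀=-2 kN·m at a=4/3 m (b=L-a=8/3):
  θ_2 = (R_Ax²/2 - M_Ax - M₀(x-a))/EI  [x>a] with R_A=-2/3, M_A=0 = ((-2/3)·(16/5)²/2 - 0·(16/5) - (-2)·((16/5)-(4/3)))/200000 = 1/625000 rad
Load 3 — point force P=19 kN at a=2 m (b=L-a=2):
  θ_3 = Pa²(L-x)(2bL-(3b+a)(L-x))/(2L³EI)  [x>a] = 19·2²·(4-(16/5))·(2·2·4-(3·2+2)·(4-(16/5)))/(2·4³·200000) = 57/2500000 rad
Superposition: θ = Σ θ_i = 17/500000 rad ≈ 0.000034 rad

θ(16/5) = 17/500000 rad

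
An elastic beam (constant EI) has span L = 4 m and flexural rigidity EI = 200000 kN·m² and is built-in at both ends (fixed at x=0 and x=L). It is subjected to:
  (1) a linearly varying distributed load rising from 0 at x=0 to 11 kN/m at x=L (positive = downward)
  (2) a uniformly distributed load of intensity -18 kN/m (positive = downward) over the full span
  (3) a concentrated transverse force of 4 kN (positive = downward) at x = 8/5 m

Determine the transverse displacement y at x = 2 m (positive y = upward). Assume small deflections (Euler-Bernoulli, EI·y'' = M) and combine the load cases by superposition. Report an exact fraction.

Load 1 — triangular load w₀=11 kN/m (0→w₀ over full span):
  y_1 = -w₀x²(L-x)²(x+2L)/(120LEI) = -11·2²·(4-2)²·(2+2·4)/(120·4·200000) = -11/600000 m
Load 2 — uniform load w=-18 kN/m over full span:
  y_2 = -wx²(L-x)²/(24EI) = -(-18)·2²·(4-2)²/(24·200000) = 3/50000 m
Load 3 — point force P=4 kN at a=8/5 m (b=L-a=12/5):
  y_3 = -Pa²(L-x)²(3bL-(3b+a)(L-x))/(6L³EI)  [x>a] = -4·(8/5)²·(4-2)²·(3·(12/5)·4-(3·(12/5)+(8/5))·(4-2))/(6·4³·200000) = -7/1171875 m
Superposition: y = Σ y_i = 2677/75000000 m ≈ 0.000036 m

y(2) = 2677/75000000 m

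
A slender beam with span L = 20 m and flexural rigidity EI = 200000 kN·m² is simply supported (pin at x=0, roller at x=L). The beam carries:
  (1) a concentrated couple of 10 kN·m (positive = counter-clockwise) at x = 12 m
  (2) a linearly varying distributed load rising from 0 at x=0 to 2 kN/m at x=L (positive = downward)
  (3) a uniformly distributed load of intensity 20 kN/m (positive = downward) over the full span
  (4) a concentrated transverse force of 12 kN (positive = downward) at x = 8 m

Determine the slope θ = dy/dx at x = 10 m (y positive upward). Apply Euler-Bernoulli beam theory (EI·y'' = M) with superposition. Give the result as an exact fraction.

Load 1 — applied couple M₀=10 kN·m at a=12 m (b=L-a=8):
  θ_1 = (M₀x²/(2L)+C₁)/EI  [x≤a] with C₁=M₀(3b²-L²)/(6L)=-52/3 = (10·10²/(2·20)+(-52/3))/200000 = 23/600000 rad
Load 2 — triangular load w₀=2 kN/m (0→w₀ over full span):
  θ_2 = -w₀(7L⁴-30L²x²+15x⁴)/(360LEI) = -2·(7·20⁴-30·20²·10²+15·10⁴)/(360·20·200000) = -7/72000 rad
Load 3 — uniform load w=20 kN/m over full span:
  θ_3 = -w(L³-6Lx²+4x³)/(24EI) = -20·(20³-6·20·10²+4·10³)/(24·200000) = 0 rad
Load 4 — point force P=12 kN at a=8 m (b=L-a=12):
  θ_4 = -Pa(2L²-6Lx+3x²+a²)/(6LEI)  [x>a] = -12·8·(2·20²-6·20·10+3·10²+8²)/(6·20·200000) = 9/62500 rad
Superposition: θ = Σ θ_i = 383/4500000 rad ≈ 0.000085 rad

θ(10) = 383/4500000 rad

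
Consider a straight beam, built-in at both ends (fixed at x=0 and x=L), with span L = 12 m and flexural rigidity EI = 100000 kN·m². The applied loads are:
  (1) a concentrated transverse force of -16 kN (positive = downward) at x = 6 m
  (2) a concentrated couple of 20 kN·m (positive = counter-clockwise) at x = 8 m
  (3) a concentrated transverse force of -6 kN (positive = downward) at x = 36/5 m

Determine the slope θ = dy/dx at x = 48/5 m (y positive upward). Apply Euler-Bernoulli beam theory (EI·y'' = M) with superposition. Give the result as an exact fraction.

Load 1 — point force P=-16 kN at a=6 m (b=L-a=6):
  θ_1 = Pa²(L-x)(2bL-(3b+a)(L-x))/(2L³EI)  [x>a] = (-16)·6²·(12-(48/5))·(2·6·12-(3·6+6)·(12-(48/5)))/(2·12³·100000) = -27/78125 rad
Load 2 — applied couple M₀=20 kN·m at a=8 m (b=L-a=4):
  θ_2 = (R_Ax²/2 - M_Ax - M₀(x-a))/EI  [x>a] with R_A=20/9, M_A=20/3 = ((20/9)·(48/5)²/2 - (20/3)·(48/5) - 20·((48/5)-8))/100000 = 1/15625 rad
Load 3 — point force P=-6 kN at a=36/5 m (b=L-a=24/5):
  θ_3 = Pa²(L-x)(2bL-(3b+a)(L-x))/(2L³EI)  [x>a] = (-6)·(36/5)²·(12-(48/5))·(2·(24/5)·12-(3·(24/5)+(36/5))·(12-(48/5)))/(2·12³·100000) = -2673/19531250 rad
Superposition: θ = Σ θ_i = -8173/19531250 rad ≈ -0.000418 rad

θ(48/5) = -8173/19531250 rad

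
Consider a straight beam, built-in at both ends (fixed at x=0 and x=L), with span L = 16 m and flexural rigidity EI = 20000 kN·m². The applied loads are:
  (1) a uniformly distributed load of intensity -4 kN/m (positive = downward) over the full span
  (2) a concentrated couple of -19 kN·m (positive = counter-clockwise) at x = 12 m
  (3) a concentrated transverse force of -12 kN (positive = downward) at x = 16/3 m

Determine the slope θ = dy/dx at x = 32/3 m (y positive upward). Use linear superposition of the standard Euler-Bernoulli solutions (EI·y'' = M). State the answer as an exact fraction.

Load 1 — uniform load w=-4 kN/m over full span:
  θ_1 = -wx(L-x)(L-2x)/(12EI) = -(-4)·(32/3)·(16-(32/3))·(16-2·(32/3))/(12·20000) = -256/50625 rad
Load 2 — applied couple M₀=-19 kN·m at a=12 m (b=L-a=4):
  θ_2 = (R_Ax²/2 - M_Ax)/EI  [x≤a] with R_A=-171/128, M_A=-95/16 = ((-171/128)·(32/3)²/2 - (-95/16)·(32/3))/20000 = -19/30000 rad
Load 3 — point force P=-12 kN at a=16/3 m (b=L-a=32/3):
  θ_3 = Pa²(L-x)(2bL-(3b+a)(L-x))/(2L³EI)  [x>a] = (-12)·(16/3)²·(16-(32/3))·(2·(32/3)·16-(3·(32/3)+(16/3))·(16-(32/3)))/(2·16³·20000) = -16/10125 rad
Superposition: θ = Σ θ_i = -1963/270000 rad ≈ -0.007270 rad

θ(32/3) = -1963/270000 rad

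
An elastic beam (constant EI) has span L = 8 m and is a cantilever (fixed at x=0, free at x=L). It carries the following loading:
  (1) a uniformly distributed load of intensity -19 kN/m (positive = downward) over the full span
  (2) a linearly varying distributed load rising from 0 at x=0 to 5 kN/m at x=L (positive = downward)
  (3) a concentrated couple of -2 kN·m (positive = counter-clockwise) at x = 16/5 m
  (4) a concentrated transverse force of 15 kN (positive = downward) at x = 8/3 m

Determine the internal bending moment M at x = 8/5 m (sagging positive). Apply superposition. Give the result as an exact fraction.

M(8/5) = 22202/75 kN·m

Load 1 — uniform load w=-19 kN/m over full span:
  M_1 = -w(L-x)²/2 = -(-19)·(8-(8/5))²/2 = 9728/25 kN·m
Load 2 — triangular load w₀=5 kN/m (0→w₀ over full span):
  M_2 = w₀Lx/2 - w₀L²/3 - w₀x³/(6L) = 5·8·(8/5)/2 - 5·8²/3 - 5·(8/5)³/(6·8) = -5632/75 kN·m
Load 3 — applied couple M₀=-2 kN·m at a=16/5 m (b=L-a=24/5):
  M_3 = M₀  [x≤a] = (-2) = -2 kN·m
Load 4 — point force P=15 kN at a=8/3 m (b=L-a=16/3):
  M_4 = -P(a-x)  [x≤a] = -15·((8/3)-(8/5)) = -16 kN·m
Superposition: M = Σ M_i = 22202/75 kN·m ≈ 296.026667 kN·m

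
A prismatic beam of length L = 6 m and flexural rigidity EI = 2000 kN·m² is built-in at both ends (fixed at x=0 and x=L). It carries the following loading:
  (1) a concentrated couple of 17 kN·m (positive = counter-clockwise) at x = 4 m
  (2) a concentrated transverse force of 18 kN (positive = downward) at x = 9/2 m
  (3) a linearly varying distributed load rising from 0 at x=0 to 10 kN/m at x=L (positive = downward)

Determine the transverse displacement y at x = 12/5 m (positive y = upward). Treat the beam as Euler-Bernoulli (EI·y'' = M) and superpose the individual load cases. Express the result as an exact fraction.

Load 1 — applied couple M₀=17 kN·m at a=4 m (b=L-a=2):
  y_1 = (R_Ax³/6 - M_Ax²/2)/EI  [x≤a] with R_A=34/9, M_A=17/3 = ((34/9)·(12/5)³/6 - (17/3)·(12/5)²/2)/2000 = -119/31250 m
Load 2 — point force P=18 kN at a=9/2 m (b=L-a=3/2):
  y_2 = -Pb²x²(3aL-(3a+b)x)/(6L³EI)  [x≤a] = -18·(3/2)²·(12/5)²·(3·(9/2)·6-(3·(9/2)+(3/2))·(12/5))/(6·6³·2000) = -81/20000 m
Load 3 — triangular load w₀=10 kN/m (0→w₀ over full span):
  y_3 = -w₀x²(L-x)²(x+2L)/(120LEI) = -10·(12/5)²·(6-(12/5))²·((12/5)+2·6)/(120·6·2000) = -2916/390625 m
Superposition: y = Σ y_i = -191537/12500000 m ≈ -0.015323 m

y(12/5) = -191537/12500000 m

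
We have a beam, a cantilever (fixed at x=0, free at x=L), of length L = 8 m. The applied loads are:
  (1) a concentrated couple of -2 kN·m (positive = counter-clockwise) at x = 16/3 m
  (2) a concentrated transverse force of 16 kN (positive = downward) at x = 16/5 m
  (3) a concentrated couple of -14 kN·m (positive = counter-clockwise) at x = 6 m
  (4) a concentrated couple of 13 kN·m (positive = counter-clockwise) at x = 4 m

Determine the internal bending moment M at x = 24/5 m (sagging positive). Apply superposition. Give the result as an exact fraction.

M(24/5) = -16 kN·m

Load 1 — applied couple M₀=-2 kN·m at a=16/3 m (b=L-a=8/3):
  M_1 = M₀  [x≤a] = (-2) = -2 kN·m
Load 2 — point force P=16 kN at a=16/5 m (b=L-a=24/5):
  M_2 = 0  [x>a] = 0 kN·m
Load 3 — applied couple M₀=-14 kN·m at a=6 m (b=L-a=2):
  M_3 = M₀  [x≤a] = (-14) = -14 kN·m
Load 4 — applied couple M₀=13 kN·m at a=4 m (b=L-a=4):
  M_4 = 0  [x>a] = 0 kN·m
Superposition: M = Σ M_i = -16 kN·m ≈ -16.000000 kN·m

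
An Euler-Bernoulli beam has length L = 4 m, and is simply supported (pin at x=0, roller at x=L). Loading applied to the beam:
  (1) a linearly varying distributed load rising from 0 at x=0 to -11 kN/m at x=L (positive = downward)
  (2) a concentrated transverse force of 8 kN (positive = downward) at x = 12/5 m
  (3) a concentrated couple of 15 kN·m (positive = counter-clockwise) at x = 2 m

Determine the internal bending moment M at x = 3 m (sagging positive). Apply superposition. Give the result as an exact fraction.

M(3) = -343/40 kN·m

Load 1 — triangular load w₀=-11 kN/m (0→w₀ over full span):
  M_1 = w₀Lx/6 - w₀x³/(6L) = (-11)·4·3/6 - (-11)·3³/(6·4) = -77/8 kN·m
Load 2 — point force P=8 kN at a=12/5 m (b=L-a=8/5):
  M_2 = Pa(L-x)/L  [x>a] = 8·(12/5)·(4-3)/4 = 24/5 kN·m
Load 3 — applied couple M₀=15 kN·m at a=2 m (b=L-a=2):
  M_3 = M₀x/L - M₀  [x>a] = 15·3/4 - 15 = -15/4 kN·m
Superposition: M = Σ M_i = -343/40 kN·m ≈ -8.575000 kN·m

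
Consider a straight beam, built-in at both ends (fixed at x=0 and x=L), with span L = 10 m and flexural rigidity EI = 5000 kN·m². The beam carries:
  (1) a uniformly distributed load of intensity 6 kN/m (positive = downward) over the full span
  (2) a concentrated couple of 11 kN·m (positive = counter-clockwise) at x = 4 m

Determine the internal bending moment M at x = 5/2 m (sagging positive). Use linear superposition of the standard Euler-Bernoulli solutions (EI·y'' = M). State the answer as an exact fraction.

M(5/2) = 889/100 kN·m

Load 1 — uniform load w=6 kN/m over full span:
  M_1 = wLx/2 - wL²/12 - wx²/2 = 6·10·(5/2)/2 - 6·10²/12 - 6·(5/2)²/2 = 25/4 kN·m
Load 2 — applied couple M₀=11 kN·m at a=4 m (b=L-a=6):
  M_2 = R_Ax - M_A  [x≤a] with R_A=198/125, M_A=33/25 = (198/125)·(5/2) - (33/25) = 66/25 kN·m
Superposition: M = Σ M_i = 889/100 kN·m ≈ 8.890000 kN·m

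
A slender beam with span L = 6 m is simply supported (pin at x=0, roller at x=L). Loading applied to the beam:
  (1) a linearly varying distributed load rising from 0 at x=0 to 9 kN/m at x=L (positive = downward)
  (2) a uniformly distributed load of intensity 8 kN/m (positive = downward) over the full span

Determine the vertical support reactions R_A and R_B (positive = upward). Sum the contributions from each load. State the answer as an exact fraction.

Load 1 — triangular load w₀=9 kN/m (0→w₀ over full span):
  R_A = w₀L/6 = 9·6/6 = 9 kN
  R_B = w₀L/3 = 9·6/3 = 18 kN
Load 2 — uniform load w=8 kN/m over full span:
  R_A = wL/2 = 8·6/2 = 24 kN
  R_B = wL/2 = 8·6/2 = 24 kN
Superposition: R_A = 33 kN, R_B = 42 kN

R_A = 33 kN, R_B = 42 kN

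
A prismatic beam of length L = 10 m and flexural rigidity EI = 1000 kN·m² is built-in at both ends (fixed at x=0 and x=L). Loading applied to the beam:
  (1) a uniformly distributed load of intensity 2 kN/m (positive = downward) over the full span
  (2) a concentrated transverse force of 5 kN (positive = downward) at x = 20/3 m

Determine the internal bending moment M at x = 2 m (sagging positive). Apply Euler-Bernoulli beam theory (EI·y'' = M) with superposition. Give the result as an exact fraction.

Load 1 — uniform load w=2 kN/m over full span:
  M_1 = wLx/2 - wL²/12 - wx²/2 = 2·10·2/2 - 2·10²/12 - 2·2²/2 = -2/3 kN·m
Load 2 — point force P=5 kN at a=20/3 m (b=L-a=10/3):
  M_2 = Pb²(3a+b)x/L³ - Pab²/L²  [x≤a] = 5·(10/3)²·(3·(20/3)+(10/3))·2/10³ - 5·(20/3)·(10/3)²/10² = -10/9 kN·m
Superposition: M = Σ M_i = -16/9 kN·m ≈ -1.777778 kN·m

M(2) = -16/9 kN·m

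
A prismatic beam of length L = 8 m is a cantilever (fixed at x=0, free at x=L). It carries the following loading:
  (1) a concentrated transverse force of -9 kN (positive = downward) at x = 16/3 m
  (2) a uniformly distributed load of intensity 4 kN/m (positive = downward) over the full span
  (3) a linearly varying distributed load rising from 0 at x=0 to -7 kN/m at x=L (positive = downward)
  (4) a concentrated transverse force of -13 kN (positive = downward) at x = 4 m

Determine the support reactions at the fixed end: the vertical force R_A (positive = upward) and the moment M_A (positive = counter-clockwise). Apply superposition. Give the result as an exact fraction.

Load 1 — point force P=-9 kN at a=16/3 m (b=L-a=8/3):
  R_A = P = (-9) = -9 kN
  M_A = Pa = (-9)·(16/3) = -48 kN·m
Load 2 — uniform load w=4 kN/m over full span:
  R_A = wL = 4·8 = 32 kN
  M_A = wL²/2 = 4·8²/2 = 128 kN·m
Load 3 — triangular load w₀=-7 kN/m (0→w₀ over full span):
  R_A = w₀L/2 = (-7)·8/2 = -28 kN
  M_A = w₀L²/3 = (-7)·8²/3 = -448/3 kN·m
Load 4 — point force P=-13 kN at a=4 m (b=L-a=4):
  R_A = P = (-13) = -13 kN
  M_A = Pa = (-13)·4 = -52 kN·m
Superposition: R_A = -18 kN, M_A = -364/3 kN·m

R_A = -18 kN, M_A = -364/3 kN·m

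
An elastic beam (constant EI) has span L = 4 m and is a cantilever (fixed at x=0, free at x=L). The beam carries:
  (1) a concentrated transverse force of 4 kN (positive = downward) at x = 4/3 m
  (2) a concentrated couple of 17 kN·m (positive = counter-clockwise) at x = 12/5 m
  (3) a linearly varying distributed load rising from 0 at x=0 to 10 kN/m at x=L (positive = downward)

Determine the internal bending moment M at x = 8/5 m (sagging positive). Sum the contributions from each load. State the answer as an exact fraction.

Load 1 — point force P=4 kN at a=4/3 m (b=L-a=8/3):
  M_1 = 0  [x>a] = 0 kN·m
Load 2 — applied couple M₀=17 kN·m at a=12/5 m (b=L-a=8/5):
  M_2 = M₀  [x≤a] = 17 = 17 kN·m
Load 3 — triangular load w₀=10 kN/m (0→w₀ over full span):
  M_3 = w₀Lx/2 - w₀L²/3 - w₀x³/(6L) = 10·4·(8/5)/2 - 10·4²/3 - 10·(8/5)³/(6·4) = -576/25 kN·m
Superposition: M = Σ M_i = -151/25 kN·m ≈ -6.040000 kN·m

M(8/5) = -151/25 kN·m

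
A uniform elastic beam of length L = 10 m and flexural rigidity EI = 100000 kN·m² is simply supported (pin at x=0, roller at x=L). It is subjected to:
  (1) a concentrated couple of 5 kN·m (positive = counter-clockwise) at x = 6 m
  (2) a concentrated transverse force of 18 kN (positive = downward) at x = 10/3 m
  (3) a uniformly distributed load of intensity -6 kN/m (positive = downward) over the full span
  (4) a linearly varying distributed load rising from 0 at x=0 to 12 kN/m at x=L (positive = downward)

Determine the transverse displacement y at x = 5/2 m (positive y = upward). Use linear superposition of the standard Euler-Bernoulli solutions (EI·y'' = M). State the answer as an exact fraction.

y(5/2) = -53371/23040000 m

Load 1 — applied couple M₀=5 kN·m at a=6 m (b=L-a=4):
  y_1 = (M₀x³/(6L)+C₁x)/EI  [x≤a] with C₁=M₀(3b²-L²)/(6L)=-13/3 = (5·(5/2)³/(6·10)+(-13/3)·(5/2))/100000 = -61/640000 m
Load 2 — point force P=18 kN at a=10/3 m (b=L-a=20/3):
  y_2 = -Pbx(L²-b²-x²)/(6LEI)  [x≤a] = -18·(20/3)·(5/2)·(10²-(20/3)²-(5/2)²)/(6·10·100000) = -71/28800 m
Load 3 — uniform load w=-6 kN/m over full span:
  y_3 = -wx(L³-2Lx²+x³)/(24EI) = -(-6)·(5/2)·(10³-2·10·(5/2)²+(5/2)³)/(24·100000) = 57/10240 m
Load 4 — triangular load w₀=12 kN/m (0→w₀ over full span):
  y_4 = -w₀x(7L⁴-10L²x²+3x⁴)/(360LEI) = -12·(5/2)·(7·10⁴-10·10²·(5/2)²+3·(5/2)⁴)/(360·10·100000) = -109/20480 m
Superposition: y = Σ y_i = -53371/23040000 m ≈ -0.002316 m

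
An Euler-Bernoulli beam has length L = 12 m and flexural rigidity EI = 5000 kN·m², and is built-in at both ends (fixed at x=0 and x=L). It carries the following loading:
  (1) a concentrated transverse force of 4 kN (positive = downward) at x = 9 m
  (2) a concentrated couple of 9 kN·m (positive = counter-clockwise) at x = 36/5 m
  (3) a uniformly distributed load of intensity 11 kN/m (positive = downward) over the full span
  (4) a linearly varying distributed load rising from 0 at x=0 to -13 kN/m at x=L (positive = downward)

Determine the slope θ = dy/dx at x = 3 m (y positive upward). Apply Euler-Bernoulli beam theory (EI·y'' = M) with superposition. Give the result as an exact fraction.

Load 1 — point force P=4 kN at a=9 m (b=L-a=3):
  θ_1 = -Pb²x(2aL-(3a+b)x)/(2L³EI)  [x≤a] = -4·3²·3·(2·9·12-(3·9+3)·3)/(2·12³·5000) = -63/80000 rad
Load 2 — applied couple M₀=9 kN·m at a=36/5 m (b=L-a=24/5):
  θ_2 = (R_Ax²/2 - M_Ax)/EI  [x≤a] with R_A=27/25, M_A=72/25 = ((27/25)·3²/2 - (72/25)·3)/5000 = -189/250000 rad
Load 3 — uniform load w=11 kN/m over full span:
  θ_3 = -wx(L-x)(L-2x)/(12EI) = -11·3·(12-3)·(12-2·3)/(12·5000) = -297/10000 rad
Load 4 — triangular load w₀=-13 kN/m (0→w₀ over full span):
  θ_4 = -w₀(2x(L-x)(L-2x)(x+2L)+x²(L-x)²)/(120LEI) = -(-13)·(2·3·(12-3)·(12-2·3)·(3+2·12)+3²·(12-3)²)/(120·12·5000) = 13689/800000 rad
Superposition: θ = Σ θ_i = -56529/4000000 rad ≈ -0.014132 rad

θ(3) = -56529/4000000 rad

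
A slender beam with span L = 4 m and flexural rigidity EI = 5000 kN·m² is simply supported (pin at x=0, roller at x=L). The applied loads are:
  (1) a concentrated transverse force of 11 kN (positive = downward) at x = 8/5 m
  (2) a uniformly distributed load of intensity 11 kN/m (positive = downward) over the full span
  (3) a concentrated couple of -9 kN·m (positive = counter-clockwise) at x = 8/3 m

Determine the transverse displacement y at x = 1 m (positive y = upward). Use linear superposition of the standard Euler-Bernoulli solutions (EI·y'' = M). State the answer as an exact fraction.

y(1) = -4083/625000 m

Load 1 — point force P=11 kN at a=8/5 m (b=L-a=12/5):
  y_1 = -Pbx(L²-b²-x²)/(6LEI)  [x≤a] = -11·(12/5)·1·(4²-(12/5)²-1²)/(6·4·5000) = -2541/1250000 m
Load 2 — uniform load w=11 kN/m over full span:
  y_2 = -wx(L³-2Lx²+x³)/(24EI) = -11·1·(4³-2·4·1²+1³)/(24·5000) = -209/40000 m
Load 3 — applied couple M₀=-9 kN·m at a=8/3 m (b=L-a=4/3):
  y_3 = (M₀x³/(6L)+C₁x)/EI  [x≤a] with C₁=M₀(3b²-L²)/(6L)=4 = ((-9)·1³/(6·4)+4·1)/5000 = 29/40000 m
Superposition: y = Σ y_i = -4083/625000 m ≈ -0.006533 m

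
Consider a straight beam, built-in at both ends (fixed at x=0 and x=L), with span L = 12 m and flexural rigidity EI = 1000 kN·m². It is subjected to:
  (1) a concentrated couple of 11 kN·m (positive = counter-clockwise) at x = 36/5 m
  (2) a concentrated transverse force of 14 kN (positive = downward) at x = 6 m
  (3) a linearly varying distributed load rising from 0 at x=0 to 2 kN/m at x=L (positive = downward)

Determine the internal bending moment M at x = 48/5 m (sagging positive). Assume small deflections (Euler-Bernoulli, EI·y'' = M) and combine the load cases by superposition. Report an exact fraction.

M(48/5) = -708/125 kN·m

Load 1 — applied couple M₀=11 kN·m at a=36/5 m (b=L-a=24/5):
  M_1 = R_Ax - M_A - M₀  [x>a] with R_A=33/25, M_A=88/25 = (33/25)·(48/5) - (88/25) - 11 = -231/125 kN·m
Load 2 — point force P=14 kN at a=6 m (b=L-a=6):
  M_2 = Pa²(a+3b)(L-x)/L³ - Pa²b/L²  [x>a] = 14·6²·(6+3·6)·(12-(48/5))/12³ - 14·6²·6/12² = -21/5 kN·m
Load 3 — triangular load w₀=2 kN/m (0→w₀ over full span):
  M_3 = 3w₀Lx/20 - w₀L²/30 - w₀x³/(6L) = 3·2·12·(48/5)/20 - 2·12²/30 - 2·(48/5)³/(6·12) = 48/125 kN·m
Superposition: M = Σ M_i = -708/125 kN·m ≈ -5.664000 kN·m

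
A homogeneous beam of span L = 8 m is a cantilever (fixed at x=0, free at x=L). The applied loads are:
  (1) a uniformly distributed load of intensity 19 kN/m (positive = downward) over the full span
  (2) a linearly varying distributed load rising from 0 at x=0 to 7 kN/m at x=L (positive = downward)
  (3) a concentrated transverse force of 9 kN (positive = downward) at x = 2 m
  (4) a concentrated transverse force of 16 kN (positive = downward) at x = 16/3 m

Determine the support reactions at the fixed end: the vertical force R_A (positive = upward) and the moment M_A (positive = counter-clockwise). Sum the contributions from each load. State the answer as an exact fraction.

R_A = 205 kN, M_A = 2582/3 kN·m

Load 1 — uniform load w=19 kN/m over full span:
  R_A = wL = 19·8 = 152 kN
  M_A = wL²/2 = 19·8²/2 = 608 kN·m
Load 2 — triangular load w₀=7 kN/m (0→w₀ over full span):
  R_A = w₀L/2 = 7·8/2 = 28 kN
  M_A = w₀L²/3 = 7·8²/3 = 448/3 kN·m
Load 3 — point force P=9 kN at a=2 m (b=L-a=6):
  R_A = P = 9 kN
  M_A = Pa = 9·2 = 18 kN·m
Load 4 — point force P=16 kN at a=16/3 m (b=L-a=8/3):
  R_A = P = 16 kN
  M_A = Pa = 16·(16/3) = 256/3 kN·m
Superposition: R_A = 205 kN, M_A = 2582/3 kN·m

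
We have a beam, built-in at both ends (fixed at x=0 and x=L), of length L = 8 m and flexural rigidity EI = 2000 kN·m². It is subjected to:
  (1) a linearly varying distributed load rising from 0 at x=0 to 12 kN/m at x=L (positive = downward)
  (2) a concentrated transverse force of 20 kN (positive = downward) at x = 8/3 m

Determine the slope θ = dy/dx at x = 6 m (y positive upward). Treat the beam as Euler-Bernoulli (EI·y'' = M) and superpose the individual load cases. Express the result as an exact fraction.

θ(6) = 569/30000 rad

Load 1 — triangular load w₀=12 kN/m (0→w₀ over full span):
  θ_1 = -w₀(2x(L-x)(L-2x)(x+2L)+x²(L-x)²)/(120LEI) = -12·(2·6·(8-6)·(8-2·6)·(6+2·8)+6²·(8-6)²)/(120·8·2000) = 123/10000 rad
Load 2 — point force P=20 kN at a=8/3 m (b=L-a=16/3):
  θ_2 = Pa²(L-x)(2bL-(3b+a)(L-x))/(2L³EI)  [x>a] = 20·(8/3)²·(8-6)·(2·(16/3)·8-(3·(16/3)+(8/3))·(8-6))/(2·8³·2000) = 1/150 rad
Superposition: θ = Σ θ_i = 569/30000 rad ≈ 0.018967 rad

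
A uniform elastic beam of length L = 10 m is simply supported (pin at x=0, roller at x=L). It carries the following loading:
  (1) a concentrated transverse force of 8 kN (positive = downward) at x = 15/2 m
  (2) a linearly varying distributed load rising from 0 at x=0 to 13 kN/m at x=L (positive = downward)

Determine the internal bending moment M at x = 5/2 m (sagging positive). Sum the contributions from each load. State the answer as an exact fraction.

M(5/2) = 1785/32 kN·m

Load 1 — point force P=8 kN at a=15/2 m (b=L-a=5/2):
  M_1 = Pbx/L  [x≤a] = 8·(5/2)·(5/2)/10 = 5 kN·m
Load 2 — triangular load w₀=13 kN/m (0→w₀ over full span):
  M_2 = w₀Lx/6 - w₀x³/(6L) = 13·10·(5/2)/6 - 13·(5/2)³/(6·10) = 1625/32 kN·m
Superposition: M = Σ M_i = 1785/32 kN·m ≈ 55.781250 kN·m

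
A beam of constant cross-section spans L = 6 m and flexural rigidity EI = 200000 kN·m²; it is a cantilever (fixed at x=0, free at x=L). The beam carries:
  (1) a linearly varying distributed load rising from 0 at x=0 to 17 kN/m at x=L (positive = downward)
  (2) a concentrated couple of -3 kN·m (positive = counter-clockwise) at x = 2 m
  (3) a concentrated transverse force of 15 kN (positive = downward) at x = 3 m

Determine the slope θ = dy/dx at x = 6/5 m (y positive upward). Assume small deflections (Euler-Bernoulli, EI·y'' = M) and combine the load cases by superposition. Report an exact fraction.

θ(6/5) = -159453/125000000 rad

Load 1 — triangular load w₀=17 kN/m (0→w₀ over full span):
  θ_1 = (w₀Lx²/4-w₀L²x/3-w₀x⁴/(24L))/EI = (17·6·(6/5)²/4-17·6²·(6/5)/3-17·(6/5)⁴/(24·6))/200000 = -130203/125000000 rad
Load 2 — applied couple M₀=-3 kN·m at a=2 m (b=L-a=4):
  θ_2 = M₀x/EI  [x≤a] = (-3)·(6/5)/200000 = -9/500000 rad
Load 3 — point force P=15 kN at a=3 m (b=L-a=3):
  θ_3 = -Px(2a-x)/(2EI)  [x≤a] = -15·(6/5)·(2·3-(6/5))/(2·200000) = -27/125000 rad
Superposition: θ = Σ θ_i = -159453/125000000 rad ≈ -0.001276 rad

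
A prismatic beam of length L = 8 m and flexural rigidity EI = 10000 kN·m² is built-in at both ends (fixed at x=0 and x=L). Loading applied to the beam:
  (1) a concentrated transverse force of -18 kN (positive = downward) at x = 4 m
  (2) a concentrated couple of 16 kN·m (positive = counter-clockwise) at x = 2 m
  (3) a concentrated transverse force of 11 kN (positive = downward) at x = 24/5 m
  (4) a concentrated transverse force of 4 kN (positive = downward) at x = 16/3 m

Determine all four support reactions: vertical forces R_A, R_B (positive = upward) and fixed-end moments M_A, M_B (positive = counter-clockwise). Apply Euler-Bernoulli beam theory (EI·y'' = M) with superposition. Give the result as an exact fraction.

Load 1 — point force P=-18 kN at a=4 m (b=L-a=4):
  R_A = Pb²(3a+b)/L³ = (-18)·4²·(3·4+4)/8³ = -9 kN
  M_A = Pab²/L² = (-18)·4·4²/8² = -18 kN·m
  R_B = Pa²(a+3b)/L³ = (-18)·4²·(4+3·4)/8³ = -9 kN
  M_B = -Pa²b/L² = -(-18)·4²·4/8² = 18 kN·m
Load 2 — applied couple M₀=16 kN·m at a=2 m (b=L-a=6):
  R_A = 6M₀ab/L³ = 6·16·2·6/8³ = 9/4 kN
  M_A = M₀b(2a-b)/L² = 16·6·(2·2-6)/8² = -3 kN·m
  R_B = -6M₀ab/L³ = -6·16·2·6/8³ = -9/4 kN
  M_B = M₀a(2b-a)/L² = 16·2·(2·6-2)/8² = 5 kN·m
Load 3 — point force P=11 kN at a=24/5 m (b=L-a=16/5):
  R_A = Pb²(3a+b)/L³ = 11·(16/5)²·(3·(24/5)+(16/5))/8³ = 484/125 kN
  M_A = Pab²/L² = 11·(24/5)·(16/5)²/8² = 1056/125 kN·m
  R_B = Pa²(a+3b)/L³ = 11·(24/5)²·((24/5)+3·(16/5))/8³ = 891/125 kN
  M_B = -Pa²b/L² = -11·(24/5)²·(16/5)/8² = -1584/125 kN·m
Load 4 — point force P=4 kN at a=16/3 m (b=L-a=8/3):
  R_A = Pb²(3a+b)/L³ = 4·(8/3)²·(3·(16/3)+(8/3))/8³ = 28/27 kN
  M_A = Pab²/L² = 4·(16/3)·(8/3)²/8² = 64/27 kN·m
  R_B = Pa²(a+3b)/L³ = 4·(16/3)²·((16/3)+3·(8/3))/8³ = 80/27 kN
  M_B = -Pa²b/L² = -4·(16/3)²·(8/3)/8² = -128/27 kN·m
Superposition: R_A = -24853/13500 kN, M_A = -34363/3375 kN·m, R_B = -15647/13500 kN, M_B = 18857/3375 kN·m

R_A = -24853/13500 kN, M_A = -34363/3375 kN·m, R_B = -15647/13500 kN, M_B = 18857/3375 kN·m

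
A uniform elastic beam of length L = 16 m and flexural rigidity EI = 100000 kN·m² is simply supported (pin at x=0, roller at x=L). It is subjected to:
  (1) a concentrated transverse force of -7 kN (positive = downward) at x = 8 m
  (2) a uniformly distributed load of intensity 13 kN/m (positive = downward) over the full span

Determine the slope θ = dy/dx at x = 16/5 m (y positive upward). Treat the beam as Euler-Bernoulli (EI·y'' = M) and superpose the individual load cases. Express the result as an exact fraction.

θ(16/5) = -12993/781250 rad

Load 1 — point force P=-7 kN at a=8 m (b=L-a=8):
  θ_1 = -Pb(L²-b²-3x²)/(6LEI)  [x≤a] = -(-7)·8·(16²-8²-3·(16/5)²)/(6·16·100000) = 147/156250 rad
Load 2 — uniform load w=13 kN/m over full span:
  θ_2 = -w(L³-6Lx²+4x³)/(24EI) = -13·(16³-6·16·(16/5)²+4·(16/5)³)/(24·100000) = -6864/390625 rad
Superposition: θ = Σ θ_i = -12993/781250 rad ≈ -0.016631 rad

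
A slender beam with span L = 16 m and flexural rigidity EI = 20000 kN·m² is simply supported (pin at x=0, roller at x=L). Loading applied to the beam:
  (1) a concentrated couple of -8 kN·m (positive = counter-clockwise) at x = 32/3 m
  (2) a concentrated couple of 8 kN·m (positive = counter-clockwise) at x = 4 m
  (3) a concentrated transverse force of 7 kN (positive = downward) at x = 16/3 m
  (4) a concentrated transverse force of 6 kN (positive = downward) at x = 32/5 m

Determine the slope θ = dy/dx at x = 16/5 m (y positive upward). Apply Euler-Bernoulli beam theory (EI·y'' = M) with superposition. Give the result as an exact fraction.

Load 1 — applied couple M₀=-8 kN·m at a=32/3 m (b=L-a=16/3):
  θ_1 = (M₀x²/(2L)+C₁)/EI  [x≤a] with C₁=M₀(3b²-L²)/(6L)=128/9 = ((-8)·(16/5)²/(2·16)+(128/9))/20000 = 82/140625 rad
Load 2 — applied couple M₀=8 kN·m at a=4 m (b=L-a=12):
  θ_2 = (M₀x²/(2L)+C₁)/EI  [x≤a] with C₁=M₀(3b²-L²)/(6L)=44/3 = (8·(16/5)²/(2·16)+(44/3))/20000 = 323/375000 rad
Load 3 — point force P=7 kN at a=16/3 m (b=L-a=32/3):
  θ_3 = -Pb(L²-b²-3x²)/(6LEI)  [x≤a] = -7·(32/3)·(16²-(32/3)²-3·(16/5)²)/(6·16·20000) = -5488/1265625 rad
Load 4 — point force P=6 kN at a=32/5 m (b=L-a=48/5):
  θ_4 = -Pb(L²-b²-3x²)/(6LEI)  [x≤a] = -6·(48/5)·(16²-(48/5)²-3·(16/5)²)/(6·16·20000) = -312/78125 rad
Superposition: θ = Σ θ_i = -348571/50625000 rad ≈ -0.006885 rad

θ(16/5) = -348571/50625000 rad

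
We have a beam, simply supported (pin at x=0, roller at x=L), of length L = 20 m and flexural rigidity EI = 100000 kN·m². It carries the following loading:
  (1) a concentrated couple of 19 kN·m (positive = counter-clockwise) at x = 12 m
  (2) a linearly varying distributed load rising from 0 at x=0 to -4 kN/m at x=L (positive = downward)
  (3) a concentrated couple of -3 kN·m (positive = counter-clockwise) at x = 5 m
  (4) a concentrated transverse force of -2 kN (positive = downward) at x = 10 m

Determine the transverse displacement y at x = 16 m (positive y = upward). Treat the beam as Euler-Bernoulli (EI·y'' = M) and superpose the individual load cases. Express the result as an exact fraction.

Load 1 — applied couple M₀=19 kN·m at a=12 m (b=L-a=8):
  y_1 = (M₀x³/(6L)-M₀(x-a)²/2+C₁x)/EI  [x>a] with C₁=M₀(3b²-L²)/(6L)=-494/15 = (19·16³/(6·20)-19·(16-12)²/2+(-494/15)·16)/100000 = -19/62500 m
Load 2 — triangular load w₀=-4 kN/m (0→w₀ over full span):
  y_2 = -w₀x(7L⁴-10L²x²+3x⁴)/(360LEI) = -(-4)·16·(7·20⁴-10·20²·16²+3·16⁴)/(360·20·100000) = 2032/78125 m
Load 3 — applied couple M₀=-3 kN·m at a=5 m (b=L-a=15):
  y_3 = (M₀x³/(6L)-M₀(x-a)²/2+C₁x)/EI  [x>a] with C₁=M₀(3b²-L²)/(6L)=-55/8 = ((-3)·16³/(6·20)-(-3)·(16-5)²/2+(-55/8)·16)/100000 = -309/1000000 m
Load 4 — point force P=-2 kN at a=10 m (b=L-a=10):
  y_4 = -Pa(L-x)(2Lx-a²-x²)/(6LEI)  [x>a] = -(-2)·10·(20-16)·(2·20·16-10²-16²)/(6·20·100000) = 71/37500 m
Superposition: y = Σ y_i = 409349/15000000 m ≈ 0.027290 m

y(16) = 409349/15000000 m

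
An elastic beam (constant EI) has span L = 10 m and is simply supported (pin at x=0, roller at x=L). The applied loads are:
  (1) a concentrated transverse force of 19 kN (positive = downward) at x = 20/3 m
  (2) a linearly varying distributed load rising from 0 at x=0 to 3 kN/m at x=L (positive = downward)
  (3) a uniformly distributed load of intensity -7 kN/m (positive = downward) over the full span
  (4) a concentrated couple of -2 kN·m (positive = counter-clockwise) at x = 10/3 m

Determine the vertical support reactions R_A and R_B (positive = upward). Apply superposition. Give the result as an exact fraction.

R_A = -358/15 kN, R_B = -182/15 kN

Load 1 — point force P=19 kN at a=20/3 m (b=L-a=10/3):
  R_A = Pb/L = 19·(10/3)/10 = 19/3 kN
  R_B = Pa/L = 19·(20/3)/10 = 38/3 kN
Load 2 — triangular load w₀=3 kN/m (0→w₀ over full span):
  R_A = w₀L/6 = 3·10/6 = 5 kN
  R_B = w₀L/3 = 3·10/3 = 10 kN
Load 3 — uniform load w=-7 kN/m over full span:
  R_A = wL/2 = (-7)·10/2 = -35 kN
  R_B = wL/2 = (-7)·10/2 = -35 kN
Load 4 — applied couple M₀=-2 kN·m at a=10/3 m (b=L-a=20/3):
  R_A = M₀/L = (-2)/10 = -1/5 kN
  R_B = -M₀/L = -(-2)/10 = 1/5 kN
Superposition: R_A = -358/15 kN, R_B = -182/15 kN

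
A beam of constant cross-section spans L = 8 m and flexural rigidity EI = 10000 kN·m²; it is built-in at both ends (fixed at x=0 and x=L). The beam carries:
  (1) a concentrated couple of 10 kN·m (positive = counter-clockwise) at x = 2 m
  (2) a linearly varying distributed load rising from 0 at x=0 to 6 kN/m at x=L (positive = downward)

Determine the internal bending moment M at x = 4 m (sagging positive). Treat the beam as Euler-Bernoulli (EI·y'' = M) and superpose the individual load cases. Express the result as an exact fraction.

M(4) = 11/2 kN·m

Load 1 — applied couple M₀=10 kN·m at a=2 m (b=L-a=6):
  M_1 = R_Ax - M_A - M₀  [x>a] with R_A=45/32, M_A=-15/8 = (45/32)·4 - (-15/8) - 10 = -5/2 kN·m
Load 2 — triangular load w₀=6 kN/m (0→w₀ over full span):
  M_2 = 3w₀Lx/20 - w₀L²/30 - w₀x³/(6L) = 3·6·8·4/20 - 6·8²/30 - 6·4³/(6·8) = 8 kN·m
Superposition: M = Σ M_i = 11/2 kN·m ≈ 5.500000 kN·m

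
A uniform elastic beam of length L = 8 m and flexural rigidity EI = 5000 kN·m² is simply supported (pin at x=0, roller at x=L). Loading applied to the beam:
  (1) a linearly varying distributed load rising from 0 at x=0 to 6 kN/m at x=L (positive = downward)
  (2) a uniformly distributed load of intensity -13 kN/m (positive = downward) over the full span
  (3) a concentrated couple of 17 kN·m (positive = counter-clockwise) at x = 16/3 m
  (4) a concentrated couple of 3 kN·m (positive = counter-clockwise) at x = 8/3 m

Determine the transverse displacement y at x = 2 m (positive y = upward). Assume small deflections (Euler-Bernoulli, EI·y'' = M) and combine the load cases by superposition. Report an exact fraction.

Load 1 — triangular load w₀=6 kN/m (0→w₀ over full span):
  y_1 = -w₀x(7L⁴-10L²x²+3x⁴)/(360LEI) = -6·2·(7·8⁴-10·8²·2²+3·2⁴)/(360·8·5000) = -109/5000 m
Load 2 — uniform load w=-13 kN/m over full span:
  y_2 = -wx(L³-2Lx²+x³)/(24EI) = -(-13)·2·(8³-2·8·2²+2³)/(24·5000) = 247/2500 m
Load 3 — applied couple M₀=17 kN·m at a=16/3 m (b=L-a=8/3):
  y_3 = (M₀x³/(6L)+C₁x)/EI  [x≤a] with C₁=M₀(3b²-L²)/(6L)=-136/9 = (17·2³/(6·8)+(-136/9)·2)/5000 = -493/90000 m
Load 4 — applied couple M₀=3 kN·m at a=8/3 m (b=L-a=16/3):
  y_4 = (M₀x³/(6L)+C₁x)/EI  [x≤a] with C₁=M₀(3b²-L²)/(6L)=4/3 = (3·2³/(6·8)+(4/3)·2)/5000 = 19/30000 m
Superposition: y = Σ y_i = 3247/45000 m ≈ 0.072156 m

y(2) = 3247/45000 m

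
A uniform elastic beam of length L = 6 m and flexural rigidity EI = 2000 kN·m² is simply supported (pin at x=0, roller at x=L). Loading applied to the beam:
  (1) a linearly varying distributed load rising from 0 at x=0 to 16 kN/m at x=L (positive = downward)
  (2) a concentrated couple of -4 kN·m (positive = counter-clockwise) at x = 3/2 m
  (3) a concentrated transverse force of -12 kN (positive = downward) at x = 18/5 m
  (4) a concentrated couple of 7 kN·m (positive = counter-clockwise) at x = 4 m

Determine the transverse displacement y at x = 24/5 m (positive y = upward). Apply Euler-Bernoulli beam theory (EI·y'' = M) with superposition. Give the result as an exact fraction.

Load 1 — triangular load w₀=16 kN/m (0→w₀ over full span):
  y_1 = -w₀x(7L⁴-10L²x²+3x⁴)/(360LEI) = -16·(24/5)·(7·6⁴-10·6²·(24/5)²+3·(24/5)⁴)/(360·6·2000) = -82296/1953125 m
Load 2 — applied couple M₀=-4 kN·m at a=3/2 m (b=L-a=9/2):
  y_2 = (M₀x³/(6L)-M₀(x-a)²/2+C₁x)/EI  [x>a] with C₁=M₀(3b²-L²)/(6L)=-11/4 = ((-4)·(24/5)³/(6·6)-(-4)·((24/5)-(3/2))²/2+(-11/4)·(24/5))/2000 = -927/500000 m
Load 3 — point force P=-12 kN at a=18/5 m (b=L-a=12/5):
  y_3 = -Pa(L-x)(2Lx-a²-x²)/(6LEI)  [x>a] = -(-12)·(18/5)·(6-(24/5))·(2·6·(24/5)-(18/5)²-(24/5)²)/(6·6·2000) = 243/15625 m
Load 4 — applied couple M₀=7 kN·m at a=4 m (b=L-a=2):
  y_4 = (M₀x³/(6L)-M₀(x-a)²/2+C₁x)/EI  [x>a] with C₁=M₀(3b²-L²)/(6L)=-14/3 = (7·(24/5)³/(6·6)-7·((24/5)-4)²/2+(-14/3)·(24/5))/2000 = -49/31250 m
Superposition: y = Σ y_i = -1875347/62500000 m ≈ -0.030006 m

y(24/5) = -1875347/62500000 m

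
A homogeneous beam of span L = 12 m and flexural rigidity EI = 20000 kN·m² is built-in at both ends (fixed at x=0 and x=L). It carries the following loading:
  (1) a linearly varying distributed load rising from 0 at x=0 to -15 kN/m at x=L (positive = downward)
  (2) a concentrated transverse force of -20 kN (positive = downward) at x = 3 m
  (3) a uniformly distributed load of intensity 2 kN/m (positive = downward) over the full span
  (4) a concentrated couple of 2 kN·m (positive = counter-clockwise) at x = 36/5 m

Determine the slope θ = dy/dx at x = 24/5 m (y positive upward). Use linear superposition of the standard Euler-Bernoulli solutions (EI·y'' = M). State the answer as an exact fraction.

θ(24/5) = 939/390625 rad

Load 1 — triangular load w₀=-15 kN/m (0→w₀ over full span):
  θ_1 = -w₀(2x(L-x)(L-2x)(x+2L)+x²(L-x)²)/(120LEI) = -(-15)·(2·(24/5)·(12-(24/5))·(12-2·(24/5))·((24/5)+2·12)+(24/5)²·(12-(24/5))²)/(120·12·20000) = 243/78125 rad
Load 2 — point force P=-20 kN at a=3 m (b=L-a=9):
  θ_2 = Pa²(L-x)(2bL-(3b+a)(L-x))/(2L³EI)  [x>a] = (-20)·3²·(12-(24/5))·(2·9·12-(3·9+3)·(12-(24/5)))/(2·12³·20000) = 0 rad
Load 3 — uniform load w=2 kN/m over full span:
  θ_3 = -wx(L-x)(L-2x)/(12EI) = -2·(24/5)·(12-(24/5))·(12-2·(24/5))/(12·20000) = -54/78125 rad
Load 4 — applied couple M₀=2 kN·m at a=36/5 m (b=L-a=24/5):
  θ_4 = (R_Ax²/2 - M_Ax)/EI  [x≤a] with R_A=6/25, M_A=16/25 = ((6/25)·(24/5)²/2 - (16/25)·(24/5))/20000 = -6/390625 rad
Superposition: θ = Σ θ_i = 939/390625 rad ≈ 0.002404 rad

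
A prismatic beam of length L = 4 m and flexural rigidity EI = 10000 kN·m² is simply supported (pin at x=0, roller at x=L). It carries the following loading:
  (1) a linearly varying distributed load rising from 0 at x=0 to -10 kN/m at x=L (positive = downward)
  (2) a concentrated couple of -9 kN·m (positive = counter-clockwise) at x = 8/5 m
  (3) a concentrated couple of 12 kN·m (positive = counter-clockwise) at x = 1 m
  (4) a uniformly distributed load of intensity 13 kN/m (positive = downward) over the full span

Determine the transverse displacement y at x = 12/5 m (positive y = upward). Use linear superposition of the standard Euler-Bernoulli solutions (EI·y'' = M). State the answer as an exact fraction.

y(12/5) = -47357/23437500 m

Load 1 — triangular load w₀=-10 kN/m (0→w₀ over full span):
  y_1 = -w₀x(7L⁴-10L²x²+3x⁴)/(360LEI) = -(-10)·(12/5)·(7·4⁴-10·4²·(12/5)²+3·(12/5)⁴)/(360·4·10000) = 9472/5859375 m
Load 2 — applied couple M₀=-9 kN·m at a=8/5 m (b=L-a=12/5):
  y_2 = (M₀x³/(6L)-M₀(x-a)²/2+C₁x)/EI  [x>a] with C₁=M₀(3b²-L²)/(6L)=-12/25 = ((-9)·(12/5)³/(6·4)-(-9)·((12/5)-(8/5))²/2+(-12/25)·(12/5))/10000 = -27/78125 m
Load 3 — applied couple M₀=12 kN·m at a=1 m (b=L-a=3):
  y_3 = (M₀x³/(6L)-M₀(x-a)²/2+C₁x)/EI  [x>a] with C₁=M₀(3b²-L²)/(6L)=11/2 = (12·(12/5)³/(6·4)-12·((12/5)-1)²/2+(11/2)·(12/5))/10000 = 261/312500 m
Load 4 — uniform load w=13 kN/m over full span:
  y_4 = -wx(L³-2Lx²+x³)/(24EI) = -13·(12/5)·(4³-2·4·(12/5)²+(12/5)³)/(24·10000) = -1612/390625 m
Superposition: y = Σ y_i = -47357/23437500 m ≈ -0.002021 m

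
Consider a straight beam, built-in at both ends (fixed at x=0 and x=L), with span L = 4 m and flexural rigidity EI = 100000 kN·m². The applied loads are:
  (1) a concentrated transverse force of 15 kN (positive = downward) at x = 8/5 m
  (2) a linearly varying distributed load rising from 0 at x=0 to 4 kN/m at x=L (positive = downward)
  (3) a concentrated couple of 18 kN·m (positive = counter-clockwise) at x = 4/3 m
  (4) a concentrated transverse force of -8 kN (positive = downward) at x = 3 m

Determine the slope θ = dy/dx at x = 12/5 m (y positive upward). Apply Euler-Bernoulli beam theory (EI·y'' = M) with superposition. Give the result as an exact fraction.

Load 1 — point force P=15 kN at a=8/5 m (b=L-a=12/5):
  θ_1 = Pa²(L-x)(2bL-(3b+a)(L-x))/(2L³EI)  [x>a] = 15·(8/5)²·(4-(12/5))·(2·(12/5)·4-(3·(12/5)+(8/5))·(4-(12/5)))/(2·4³·100000) = 48/1953125 rad
Load 2 — triangular load w₀=4 kN/m (0→w₀ over full span):
  θ_2 = -w₀(2x(L-x)(L-2x)(x+2L)+x²(L-x)²)/(120LEI) = -4·(2·(12/5)·(4-(12/5))·(4-2·(12/5))·((12/5)+2·4)+(12/5)²·(4-(12/5))²)/(120·4·100000) = 8/1953125 rad
Load 3 — applied couple M₀=18 kN·m at a=4/3 m (b=L-a=8/3):
  θ_3 = (R_Ax²/2 - M_Ax - M₀(x-a))/EI  [x>a] with R_A=6, M_A=0 = (6·(12/5)²/2 - 0·(12/5) - 18·((12/5)-(4/3)))/100000 = -3/156250 rad
Load 4 — point force P=-8 kN at a=3 m (b=L-a=1):
  θ_4 = -Pb²x(2aL-(3a+b)x)/(2L³EI)  [x≤a] = -(-8)·1²·(12/5)·(2·3·4-(3·3+1)·(12/5))/(2·4³·100000) = 0 rad
Superposition: θ = Σ θ_i = 37/3906250 rad ≈ 0.000009 rad

θ(12/5) = 37/3906250 rad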